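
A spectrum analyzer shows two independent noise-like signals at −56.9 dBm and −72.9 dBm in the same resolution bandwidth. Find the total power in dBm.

Convert to linear, add, convert back:
P₁ = 2.04×10⁻⁹ W, P₂ = 5.13×10⁻¹¹ W
P_tot = 2.09×10⁻⁹ W → 10 log₁₀(P_tot / 10⁻³) = −56.8 dBm

−56.8 dBm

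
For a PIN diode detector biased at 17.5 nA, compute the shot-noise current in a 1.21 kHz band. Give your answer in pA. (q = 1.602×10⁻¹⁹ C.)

I_n = √(2qI·B)
2qI·B = 2 × 1.602×10⁻¹⁹ × 1.75×10⁻⁸ × 1.21×10³ = 6.78×10⁻²⁴ A²
I_n = √(6.78×10⁻²⁴) = 2.60×10⁻¹² A = 2.60 pA

2.60 pA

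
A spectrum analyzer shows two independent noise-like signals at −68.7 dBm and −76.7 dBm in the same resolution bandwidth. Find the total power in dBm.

−68.1 dBm

Convert to linear, add, convert back:
P₁ = 1.35×10⁻¹⁰ W, P₂ = 2.14×10⁻¹¹ W
P_tot = 1.56×10⁻¹⁰ W → 10 log₁₀(P_tot / 10⁻³) = −68.1 dBm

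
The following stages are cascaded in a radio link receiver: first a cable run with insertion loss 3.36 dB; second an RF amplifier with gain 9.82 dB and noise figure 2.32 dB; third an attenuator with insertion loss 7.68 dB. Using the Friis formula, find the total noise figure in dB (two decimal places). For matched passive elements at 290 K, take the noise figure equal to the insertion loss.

6.81 dB

Convert to linear (a loss of L dB is a gain of −L dB): F_i = 10^(NF_i/10), G_i = 10^(G_i,dB/10)
  Stage 1: F_1 = 10^(3.36/10) = 2.168, G_1 = 10^(−3.36/10) = 0.4613
  Stage 2: F_2 = 10^(2.32/10) = 1.706, G_2 = 10^(9.82/10) = 9.594
  Stage 3: F_3 = 10^(7.68/10) = 5.861, G_3 = 10^(−7.68/10) = 0.1706
Friis cascade:
  F = 2.168 + (1.706 − 1)/0.4613 + (5.861 − 1)/4.426 = 4.797
NF = 10 log₁₀(4.797) = 6.81 dB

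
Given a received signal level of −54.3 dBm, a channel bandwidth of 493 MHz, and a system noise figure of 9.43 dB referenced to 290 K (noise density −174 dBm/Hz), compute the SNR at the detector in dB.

23.3 dB

Noise floor: N = −174 + 10 log₁₀(B) + NF
10 log₁₀(4.93×10⁸) = 86.93 dB
N = −174 + 86.93 + 9.43 = −77.64 dBm
SNR = P_sig − N = −54.3 − (−77.64) = 23.34 dB → 23.3 dB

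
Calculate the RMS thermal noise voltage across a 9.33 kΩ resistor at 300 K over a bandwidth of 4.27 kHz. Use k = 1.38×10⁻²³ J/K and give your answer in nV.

V_n = √(4kTRB)
4kTRB = 4 × 1.38×10⁻²³ × 300 × 9.33×10³ × 4.27×10³ = 6.60×10⁻¹³ V²
V_n = √(6.60×10⁻¹³) = 8.12×10⁻⁷ V = 812 nV

812 nV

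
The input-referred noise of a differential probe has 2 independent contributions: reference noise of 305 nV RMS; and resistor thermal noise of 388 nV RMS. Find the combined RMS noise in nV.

Uncorrelated sources add in power (mean-square): V_tot = √(ΣV_i²)
V_tot = √[(3.05×10⁻⁷)² + (3.88×10⁻⁷)²] = 4.94×10⁻⁷ V = 494 nV

494 nV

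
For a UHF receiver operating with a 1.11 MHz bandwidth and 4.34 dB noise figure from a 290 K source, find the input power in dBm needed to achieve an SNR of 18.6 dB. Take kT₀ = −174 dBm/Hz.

Sensitivity = −174 + 10 log₁₀(B) + NF + SNR_min
= −174 + 60.45 + 4.34 + 18.6
= −90.61 dBm → −90.6 dBm

−90.6 dBm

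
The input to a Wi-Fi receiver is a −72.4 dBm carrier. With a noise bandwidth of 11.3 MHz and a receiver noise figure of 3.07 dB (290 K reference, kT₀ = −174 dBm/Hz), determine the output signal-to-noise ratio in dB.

28.0 dB

Noise floor: N = −174 + 10 log₁₀(B) + NF
10 log₁₀(1.13×10⁷) = 70.53 dB
N = −174 + 70.53 + 3.07 = −100.40 dBm
SNR = P_sig − N = −72.4 − (−100.40) = 28.00 dB → 28.0 dB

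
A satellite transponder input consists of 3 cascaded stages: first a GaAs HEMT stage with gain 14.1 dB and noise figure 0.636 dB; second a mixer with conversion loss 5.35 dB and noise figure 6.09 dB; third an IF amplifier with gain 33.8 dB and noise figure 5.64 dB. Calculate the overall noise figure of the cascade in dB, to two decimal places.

2.13 dB

Convert to linear (a loss of L dB is a gain of −L dB): F_i = 10^(NF_i/10), G_i = 10^(G_i,dB/10)
  Stage 1: F_1 = 10^(0.636/10) = 1.158, G_1 = 10^(14.1/10) = 25.70
  Stage 2: F_2 = 10^(6.09/10) = 4.064, G_2 = 10^(−5.35/10) = 0.2917
  Stage 3: F_3 = 10^(5.64/10) = 3.664, G_3 = 10^(33.8/10) = 2399
Friis cascade:
  F = 1.158 + (4.064 − 1)/25.70 + (3.664 − 1)/7.499 = 1.632
NF = 10 log₁₀(1.632) = 2.13 dB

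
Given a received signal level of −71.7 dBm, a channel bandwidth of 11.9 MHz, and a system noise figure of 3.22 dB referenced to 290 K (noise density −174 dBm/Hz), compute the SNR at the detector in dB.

28.3 dB

Noise floor: N = −174 + 10 log₁₀(B) + NF
10 log₁₀(1.19×10⁷) = 70.76 dB
N = −174 + 70.76 + 3.22 = −100.02 dBm
SNR = P_sig − N = −71.7 − (−100.02) = 28.32 dB → 28.3 dB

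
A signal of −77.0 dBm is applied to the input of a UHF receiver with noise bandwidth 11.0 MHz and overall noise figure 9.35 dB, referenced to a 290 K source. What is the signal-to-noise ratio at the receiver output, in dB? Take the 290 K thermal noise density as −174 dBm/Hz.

Noise floor: N = −174 + 10 log₁₀(B) + NF
10 log₁₀(1.10×10⁷) = 70.41 dB
N = −174 + 70.41 + 9.35 = −94.24 dBm
SNR = P_sig − N = −77.0 − (−94.24) = 17.24 dB → 17.2 dB

17.2 dB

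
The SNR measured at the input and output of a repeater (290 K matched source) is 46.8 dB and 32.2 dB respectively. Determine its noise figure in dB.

14.6 dB

NF (dB) = SNR_in(dB) − SNR_out(dB) when the source is at T₀
NF = 46.8 − 32.2 = 14.6 dB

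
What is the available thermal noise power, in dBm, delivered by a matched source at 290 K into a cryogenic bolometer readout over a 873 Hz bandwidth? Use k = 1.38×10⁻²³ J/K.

−144.6 dBm

P_n = kTB = 1.38×10⁻²³ × 290 × 8.73×10² = 3.49×10⁻¹⁸ W
In dBm: 10 log₁₀(3.49×10⁻¹⁸ / 10⁻³) = −144.6 dBm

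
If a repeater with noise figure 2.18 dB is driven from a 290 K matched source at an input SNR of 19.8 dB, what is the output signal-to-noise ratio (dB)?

By definition F = SNR_in/SNR_out, so in dB: SNR_out = SNR_in − NF
SNR_out = 19.8 − 2.18 = 17.62 dB

17.62 dB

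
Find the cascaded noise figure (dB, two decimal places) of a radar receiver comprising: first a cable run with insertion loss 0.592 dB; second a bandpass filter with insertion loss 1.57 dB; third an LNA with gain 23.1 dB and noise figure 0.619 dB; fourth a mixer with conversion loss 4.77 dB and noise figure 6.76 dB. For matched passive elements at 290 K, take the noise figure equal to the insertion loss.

2.85 dB

Convert to linear (a loss of L dB is a gain of −L dB): F_i = 10^(NF_i/10), G_i = 10^(G_i,dB/10)
  Stage 1: F_1 = 10^(0.592/10) = 1.146, G_1 = 10^(−0.592/10) = 0.8726
  Stage 2: F_2 = 10^(1.57/10) = 1.435, G_2 = 10^(−1.57/10) = 0.6966
  Stage 3: F_3 = 10^(0.619/10) = 1.153, G_3 = 10^(23.1/10) = 204.2
  Stage 4: F_4 = 10^(6.76/10) = 4.742, G_4 = 10^(−4.77/10) = 0.3334
Friis cascade:
  F = 1.146 + (1.435 − 1)/0.8726 + (1.153 − 1)/0.6079 + (4.742 − 1)/124.1 = 1.927
NF = 10 log₁₀(1.927) = 2.85 dB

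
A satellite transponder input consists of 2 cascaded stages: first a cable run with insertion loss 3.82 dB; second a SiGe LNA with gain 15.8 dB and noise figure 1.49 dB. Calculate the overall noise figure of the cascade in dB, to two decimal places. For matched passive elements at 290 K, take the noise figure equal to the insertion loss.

Convert to linear (a loss of L dB is a gain of −L dB): F_i = 10^(NF_i/10), G_i = 10^(G_i,dB/10)
  Stage 1: F_1 = 10^(3.82/10) = 2.410, G_1 = 10^(−3.82/10) = 0.4150
  Stage 2: F_2 = 10^(1.49/10) = 1.409, G_2 = 10^(15.8/10) = 38.02
Friis cascade:
  F = 2.410 + (1.409 − 1)/0.4150 = 3.396
NF = 10 log₁₀(3.396) = 5.31 dB

5.31 dB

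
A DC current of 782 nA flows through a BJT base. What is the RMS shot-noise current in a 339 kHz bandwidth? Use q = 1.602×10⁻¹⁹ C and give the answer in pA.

291 pA

I_n = √(2qI·B)
2qI·B = 2 × 1.602×10⁻¹⁹ × 7.82×10⁻⁷ × 3.39×10⁵ = 8.49×10⁻²⁰ A²
I_n = √(8.49×10⁻²⁰) = 2.91×10⁻¹⁰ A = 291 pA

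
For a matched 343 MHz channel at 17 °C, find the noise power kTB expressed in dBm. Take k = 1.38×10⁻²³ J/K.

−88.6 dBm

T = 17 °C + 273.15 = 290.15 K
P_n = kTB = 1.38×10⁻²³ × 290.15 × 3.43×10⁸ = 1.37×10⁻¹² W
In dBm: 10 log₁₀(1.37×10⁻¹² / 10⁻³) = −88.6 dBm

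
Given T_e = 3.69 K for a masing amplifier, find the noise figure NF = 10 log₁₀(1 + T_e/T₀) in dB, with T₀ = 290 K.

0.055 dB

F = 1 + T_e/T₀ = 1 + 3.69/290 = 1.01272
NF = 10 log₁₀(1.01272) = 0.055 dB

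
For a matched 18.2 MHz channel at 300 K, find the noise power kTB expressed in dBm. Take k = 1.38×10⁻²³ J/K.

P_n = kTB = 1.38×10⁻²³ × 300 × 1.82×10⁷ = 7.53×10⁻¹⁴ W
In dBm: 10 log₁₀(7.53×10⁻¹⁴ / 10⁻³) = −101.2 dBm

−101.2 dBm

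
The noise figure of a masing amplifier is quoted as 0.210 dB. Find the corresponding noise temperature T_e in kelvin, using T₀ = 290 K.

14.4 K

F = 10^(0.210/10) = 1.04954
T_e = (F − 1)·T₀ = (1.04954 − 1) × 290 = 14.4 K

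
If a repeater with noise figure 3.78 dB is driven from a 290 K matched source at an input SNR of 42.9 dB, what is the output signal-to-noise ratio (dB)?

39.12 dB

By definition F = SNR_in/SNR_out, so in dB: SNR_out = SNR_in − NF
SNR_out = 42.9 − 3.78 = 39.12 dB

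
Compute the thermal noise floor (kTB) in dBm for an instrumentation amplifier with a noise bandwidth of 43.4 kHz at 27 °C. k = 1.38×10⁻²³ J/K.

−127.5 dBm

T = 27 °C + 273.15 = 300.15 K
P_n = kTB = 1.38×10⁻²³ × 300.15 × 4.34×10⁴ = 1.80×10⁻¹⁶ W
In dBm: 10 log₁₀(1.80×10⁻¹⁶ / 10⁻³) = −127.5 dBm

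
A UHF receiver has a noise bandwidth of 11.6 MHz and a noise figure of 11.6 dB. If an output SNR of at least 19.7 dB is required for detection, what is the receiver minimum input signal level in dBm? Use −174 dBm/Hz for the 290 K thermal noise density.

Sensitivity = −174 + 10 log₁₀(B) + NF + SNR_min
= −174 + 70.64 + 11.6 + 19.7
= −72.06 dBm → −72.1 dBm

−72.1 dBm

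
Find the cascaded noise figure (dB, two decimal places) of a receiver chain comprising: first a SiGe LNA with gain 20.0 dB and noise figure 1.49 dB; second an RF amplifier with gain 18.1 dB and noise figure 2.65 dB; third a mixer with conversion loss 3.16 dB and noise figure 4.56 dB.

1.52 dB

Convert to linear (a loss of L dB is a gain of −L dB): F_i = 10^(NF_i/10), G_i = 10^(G_i,dB/10)
  Stage 1: F_1 = 10^(1.49/10) = 1.409, G_1 = 10^(20.0/10) = 100.0
  Stage 2: F_2 = 10^(2.65/10) = 1.841, G_2 = 10^(18.1/10) = 64.57
  Stage 3: F_3 = 10^(4.56/10) = 2.858, G_3 = 10^(−3.16/10) = 0.4831
Friis cascade:
  F = 1.409 + (1.841 − 1)/100.0 + (2.858 − 1)/6457 = 1.418
NF = 10 log₁₀(1.418) = 1.52 dB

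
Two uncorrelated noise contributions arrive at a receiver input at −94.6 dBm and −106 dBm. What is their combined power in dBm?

−94.3 dBm

Convert to linear, add, convert back:
P₁ = 3.47×10⁻¹³ W, P₂ = 2.51×10⁻¹⁴ W
P_tot = 3.72×10⁻¹³ W → 10 log₁₀(P_tot / 10⁻³) = −94.3 dBm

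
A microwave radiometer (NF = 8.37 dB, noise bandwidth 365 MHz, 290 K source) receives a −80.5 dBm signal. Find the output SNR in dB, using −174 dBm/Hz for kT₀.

Noise floor: N = −174 + 10 log₁₀(B) + NF
10 log₁₀(3.65×10⁸) = 85.62 dB
N = −174 + 85.62 + 8.37 = −80.01 dBm
SNR = P_sig − N = −80.5 − (−80.01) = −0.49 dB → −0.5 dB

−0.5 dB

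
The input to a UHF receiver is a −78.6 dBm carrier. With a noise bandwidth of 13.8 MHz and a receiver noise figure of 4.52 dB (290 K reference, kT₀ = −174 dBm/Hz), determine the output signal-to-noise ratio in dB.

Noise floor: N = −174 + 10 log₁₀(B) + NF
10 log₁₀(1.38×10⁷) = 71.4 dB
N = −174 + 71.4 + 4.52 = −98.08 dBm
SNR = P_sig − N = −78.6 − (−98.08) = 19.48 dB → 19.5 dB

19.5 dB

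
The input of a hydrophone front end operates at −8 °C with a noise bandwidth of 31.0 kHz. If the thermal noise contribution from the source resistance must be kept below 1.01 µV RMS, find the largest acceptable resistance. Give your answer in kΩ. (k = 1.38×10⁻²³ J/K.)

2.25 kΩ

T = −8 °C + 273.15 = 265.15 K
Johnson–Nyquist: V_n = √(4kTRB) ⇒ R = V_n² / (4kTB)
4kTB = 4 × 1.38×10⁻²³ × 265.15 × 3.10×10⁴ = 4.54×10⁻¹⁶
R = (1.01×10⁻⁶)² / 4.54×10⁻¹⁶ = 2.25×10³ Ω = 2.25 kΩ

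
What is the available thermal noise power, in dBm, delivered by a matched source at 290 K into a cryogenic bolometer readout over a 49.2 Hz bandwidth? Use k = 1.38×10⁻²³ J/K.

−157.1 dBm

P_n = kTB = 1.38×10⁻²³ × 290 × 4.92×10¹ = 1.97×10⁻¹⁹ W
In dBm: 10 log₁₀(1.97×10⁻¹⁹ / 10⁻³) = −157.1 dBm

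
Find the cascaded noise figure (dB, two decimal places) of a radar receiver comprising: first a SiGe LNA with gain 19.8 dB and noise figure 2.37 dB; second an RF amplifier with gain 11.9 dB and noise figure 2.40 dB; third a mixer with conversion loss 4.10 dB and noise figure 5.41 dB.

2.39 dB

Convert to linear (a loss of L dB is a gain of −L dB): F_i = 10^(NF_i/10), G_i = 10^(G_i,dB/10)
  Stage 1: F_1 = 10^(2.37/10) = 1.726, G_1 = 10^(19.8/10) = 95.50
  Stage 2: F_2 = 10^(2.40/10) = 1.738, G_2 = 10^(11.9/10) = 15.49
  Stage 3: F_3 = 10^(5.41/10) = 3.475, G_3 = 10^(−4.10/10) = 0.3890
Friis cascade:
  F = 1.726 + (1.738 − 1)/95.50 + (3.475 − 1)/1479 = 1.735
NF = 10 log₁₀(1.735) = 2.39 dB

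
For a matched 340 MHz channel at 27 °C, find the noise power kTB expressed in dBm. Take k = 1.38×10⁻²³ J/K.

−88.5 dBm

T = 27 °C + 273.15 = 300.15 K
P_n = kTB = 1.38×10⁻²³ × 300.15 × 3.40×10⁸ = 1.41×10⁻¹² W
In dBm: 10 log₁₀(1.41×10⁻¹² / 10⁻³) = −88.5 dBm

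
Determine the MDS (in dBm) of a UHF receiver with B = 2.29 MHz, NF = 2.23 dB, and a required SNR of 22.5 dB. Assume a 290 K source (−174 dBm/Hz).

Sensitivity = −174 + 10 log₁₀(B) + NF + SNR_min
= −174 + 63.6 + 2.23 + 22.5
= −85.67 dBm → −85.7 dBm

−85.7 dBm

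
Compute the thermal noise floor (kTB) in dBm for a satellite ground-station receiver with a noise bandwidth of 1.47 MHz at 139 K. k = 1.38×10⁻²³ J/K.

−115.5 dBm

P_n = kTB = 1.38×10⁻²³ × 139 × 1.47×10⁶ = 2.82×10⁻¹⁵ W
In dBm: 10 log₁₀(2.82×10⁻¹⁵ / 10⁻³) = −115.5 dBm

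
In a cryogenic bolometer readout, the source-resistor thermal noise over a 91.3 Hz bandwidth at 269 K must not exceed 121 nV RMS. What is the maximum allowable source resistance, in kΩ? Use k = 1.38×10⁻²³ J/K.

Johnson–Nyquist: V_n = √(4kTRB) ⇒ R = V_n² / (4kTB)
4kTB = 4 × 1.38×10⁻²³ × 269 × 9.13×10¹ = 1.36×10⁻¹⁸
R = (1.21×10⁻⁷)² / 1.36×10⁻¹⁸ = 1.08×10⁴ Ω = 10.8 kΩ

10.8 kΩ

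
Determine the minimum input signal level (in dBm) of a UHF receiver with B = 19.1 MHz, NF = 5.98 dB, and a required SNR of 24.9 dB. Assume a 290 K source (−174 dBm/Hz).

Sensitivity = −174 + 10 log₁₀(B) + NF + SNR_min
= −174 + 72.81 + 5.98 + 24.9
= −70.31 dBm → −70.3 dBm

−70.3 dBm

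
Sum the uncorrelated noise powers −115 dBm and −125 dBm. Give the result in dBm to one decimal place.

−114.6 dBm

Convert to linear, add, convert back:
P₁ = 3.16×10⁻¹⁵ W, P₂ = 3.16×10⁻¹⁶ W
P_tot = 3.48×10⁻¹⁵ W → 10 log₁₀(P_tot / 10⁻³) = −114.6 dBm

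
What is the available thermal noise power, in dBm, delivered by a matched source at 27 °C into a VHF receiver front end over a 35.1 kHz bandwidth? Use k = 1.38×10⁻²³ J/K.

T = 27 °C + 273.15 = 300.15 K
P_n = kTB = 1.38×10⁻²³ × 300.15 × 3.51×10⁴ = 1.45×10⁻¹⁶ W
In dBm: 10 log₁₀(1.45×10⁻¹⁶ / 10⁻³) = −128.4 dBm

−128.4 dBm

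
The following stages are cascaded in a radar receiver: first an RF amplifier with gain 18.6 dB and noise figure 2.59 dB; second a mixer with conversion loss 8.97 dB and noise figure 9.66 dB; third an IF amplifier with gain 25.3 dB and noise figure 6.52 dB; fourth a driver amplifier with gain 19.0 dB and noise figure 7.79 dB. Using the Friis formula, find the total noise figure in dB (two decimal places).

Convert to linear (a loss of L dB is a gain of −L dB): F_i = 10^(NF_i/10), G_i = 10^(G_i,dB/10)
  Stage 1: F_1 = 10^(2.59/10) = 1.816, G_1 = 10^(18.6/10) = 72.44
  Stage 2: F_2 = 10^(9.66/10) = 9.247, G_2 = 10^(−8.97/10) = 0.1268
  Stage 3: F_3 = 10^(6.52/10) = 4.487, G_3 = 10^(25.3/10) = 338.8
  Stage 4: F_4 = 10^(7.79/10) = 6.012, G_4 = 10^(19.0/10) = 79.43
Friis cascade:
  F = 1.816 + (9.247 − 1)/72.44 + (4.487 − 1)/9.183 + (6.012 − 1)/3112 = 2.311
NF = 10 log₁₀(2.311) = 3.64 dB

3.64 dB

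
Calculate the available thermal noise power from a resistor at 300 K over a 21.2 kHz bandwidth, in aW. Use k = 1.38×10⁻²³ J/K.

P_n = kTB = 1.38×10⁻²³ × 300 × 2.12×10⁴ = 8.78×10⁻¹⁷ W = 87.8 aW

87.8 aW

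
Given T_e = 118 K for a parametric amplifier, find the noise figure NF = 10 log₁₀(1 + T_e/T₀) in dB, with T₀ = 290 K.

1.48 dB

F = 1 + T_e/T₀ = 1 + 118/290 = 1.4069
NF = 10 log₁₀(1.4069) = 1.48 dB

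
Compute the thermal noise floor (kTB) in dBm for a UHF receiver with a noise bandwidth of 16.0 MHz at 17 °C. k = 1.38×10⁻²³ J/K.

−101.9 dBm

T = 17 °C + 273.15 = 290.15 K
P_n = kTB = 1.38×10⁻²³ × 290.15 × 1.60×10⁷ = 6.41×10⁻¹⁴ W
In dBm: 10 log₁₀(6.41×10⁻¹⁴ / 10⁻³) = −101.9 dBm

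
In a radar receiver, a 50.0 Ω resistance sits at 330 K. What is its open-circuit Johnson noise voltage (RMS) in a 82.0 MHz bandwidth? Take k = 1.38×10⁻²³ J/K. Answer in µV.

V_n = √(4kTRB)
4kTRB = 4 × 1.38×10⁻²³ × 330 × 5.00×10¹ × 8.20×10⁷ = 7.47×10⁻¹¹ V²
V_n = √(7.47×10⁻¹¹) = 8.64×10⁻⁶ V = 8.64 µV

8.64 µV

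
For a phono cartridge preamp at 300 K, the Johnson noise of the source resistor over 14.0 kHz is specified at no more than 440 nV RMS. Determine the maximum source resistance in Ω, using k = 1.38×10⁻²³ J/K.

Johnson–Nyquist: V_n = √(4kTRB) ⇒ R = V_n² / (4kTB)
4kTB = 4 × 1.38×10⁻²³ × 300 × 1.40×10⁴ = 2.32×10⁻¹⁶
R = (4.40×10⁻⁷)² / 2.32×10⁻¹⁶ = 8.35×10² Ω = 835 Ω

835 Ω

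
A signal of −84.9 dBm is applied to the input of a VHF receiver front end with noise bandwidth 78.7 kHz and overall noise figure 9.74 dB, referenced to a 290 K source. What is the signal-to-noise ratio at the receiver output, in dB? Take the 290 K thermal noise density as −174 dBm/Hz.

Noise floor: N = −174 + 10 log₁₀(B) + NF
10 log₁₀(7.87×10⁴) = 48.96 dB
N = −174 + 48.96 + 9.74 = −115.30 dBm
SNR = P_sig − N = −84.9 − (−115.30) = 30.40 dB → 30.4 dB

30.4 dB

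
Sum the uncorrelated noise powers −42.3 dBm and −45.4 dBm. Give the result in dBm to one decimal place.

Convert to linear, add, convert back:
P₁ = 5.89×10⁻⁸ W, P₂ = 2.88×10⁻⁸ W
P_tot = 8.77×10⁻⁸ W → 10 log₁₀(P_tot / 10⁻³) = −40.6 dBm

−40.6 dBm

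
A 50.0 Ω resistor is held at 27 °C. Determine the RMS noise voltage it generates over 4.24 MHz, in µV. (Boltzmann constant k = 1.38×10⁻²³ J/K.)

1.87 µV

T = 27 °C + 273.15 = 300.15 K
V_n = √(4kTRB)
4kTRB = 4 × 1.38×10⁻²³ × 300.15 × 5.00×10¹ × 4.24×10⁶ = 3.51×10⁻¹² V²
V_n = √(3.51×10⁻¹²) = 1.87×10⁻⁶ V = 1.87 µV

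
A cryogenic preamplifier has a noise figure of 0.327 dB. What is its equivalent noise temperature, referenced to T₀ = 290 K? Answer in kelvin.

F = 10^(0.327/10) = 1.0782
T_e = (F − 1)·T₀ = (1.0782 − 1) × 290 = 22.7 K

22.7 K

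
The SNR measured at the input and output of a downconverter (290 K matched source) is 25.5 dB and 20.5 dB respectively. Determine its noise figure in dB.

5.0 dB

NF (dB) = SNR_in(dB) − SNR_out(dB) when the source is at T₀
NF = 25.5 − 20.5 = 5.0 dB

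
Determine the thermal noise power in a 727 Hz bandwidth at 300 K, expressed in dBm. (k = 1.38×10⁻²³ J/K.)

−145.2 dBm

P_n = kTB = 1.38×10⁻²³ × 300 × 7.27×10² = 3.01×10⁻¹⁸ W
In dBm: 10 log₁₀(3.01×10⁻¹⁸ / 10⁻³) = −145.2 dBm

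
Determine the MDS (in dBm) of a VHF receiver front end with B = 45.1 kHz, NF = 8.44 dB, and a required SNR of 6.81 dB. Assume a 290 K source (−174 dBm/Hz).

−112.2 dBm

Sensitivity = −174 + 10 log₁₀(B) + NF + SNR_min
= −174 + 46.54 + 8.44 + 6.81
= −112.21 dBm → −112.2 dBm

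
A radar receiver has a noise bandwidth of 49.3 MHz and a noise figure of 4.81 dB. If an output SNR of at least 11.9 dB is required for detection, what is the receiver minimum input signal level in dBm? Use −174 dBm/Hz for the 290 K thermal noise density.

−80.4 dBm

Sensitivity = −174 + 10 log₁₀(B) + NF + SNR_min
= −174 + 76.93 + 4.81 + 11.9
= −80.36 dBm → −80.4 dBm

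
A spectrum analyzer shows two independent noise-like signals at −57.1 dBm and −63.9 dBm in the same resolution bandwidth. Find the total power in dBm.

Convert to linear, add, convert back:
P₁ = 1.95×10⁻⁹ W, P₂ = 4.07×10⁻¹⁰ W
P_tot = 2.36×10⁻⁹ W → 10 log₁₀(P_tot / 10⁻³) = −56.3 dBm

−56.3 dBm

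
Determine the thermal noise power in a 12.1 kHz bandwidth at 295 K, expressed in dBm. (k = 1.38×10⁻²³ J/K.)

P_n = kTB = 1.38×10⁻²³ × 295 × 1.21×10⁴ = 4.93×10⁻¹⁷ W
In dBm: 10 log₁₀(4.93×10⁻¹⁷ / 10⁻³) = −133.1 dBm

−133.1 dBm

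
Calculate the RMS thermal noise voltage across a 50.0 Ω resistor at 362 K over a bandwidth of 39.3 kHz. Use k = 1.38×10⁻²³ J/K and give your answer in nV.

198 nV

V_n = √(4kTRB)
4kTRB = 4 × 1.38×10⁻²³ × 362 × 5.00×10¹ × 3.93×10⁴ = 3.93×10⁻¹⁴ V²
V_n = √(3.93×10⁻¹⁴) = 1.98×10⁻⁷ V = 198 nV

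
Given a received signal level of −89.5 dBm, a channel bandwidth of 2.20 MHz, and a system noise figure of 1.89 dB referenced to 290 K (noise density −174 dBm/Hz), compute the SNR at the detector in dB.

19.2 dB

Noise floor: N = −174 + 10 log₁₀(B) + NF
10 log₁₀(2.20×10⁶) = 63.42 dB
N = −174 + 63.42 + 1.89 = −108.69 dBm
SNR = P_sig − N = −89.5 − (−108.69) = 19.19 dB → 19.2 dB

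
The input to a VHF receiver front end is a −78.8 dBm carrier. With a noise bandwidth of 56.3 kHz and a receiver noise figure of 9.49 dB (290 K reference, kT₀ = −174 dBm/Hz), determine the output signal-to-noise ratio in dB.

Noise floor: N = −174 + 10 log₁₀(B) + NF
10 log₁₀(5.63×10⁴) = 47.51 dB
N = −174 + 47.51 + 9.49 = −117.00 dBm
SNR = P_sig − N = −78.8 − (−117.00) = 38.20 dB → 38.2 dB

38.2 dB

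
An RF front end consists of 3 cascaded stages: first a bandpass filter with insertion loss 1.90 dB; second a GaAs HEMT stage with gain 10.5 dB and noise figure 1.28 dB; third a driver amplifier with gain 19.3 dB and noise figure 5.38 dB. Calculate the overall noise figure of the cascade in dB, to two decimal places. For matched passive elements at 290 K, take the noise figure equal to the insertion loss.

3.83 dB

Convert to linear (a loss of L dB is a gain of −L dB): F_i = 10^(NF_i/10), G_i = 10^(G_i,dB/10)
  Stage 1: F_1 = 10^(1.90/10) = 1.549, G_1 = 10^(−1.90/10) = 0.6457
  Stage 2: F_2 = 10^(1.28/10) = 1.343, G_2 = 10^(10.5/10) = 11.22
  Stage 3: F_3 = 10^(5.38/10) = 3.451, G_3 = 10^(19.3/10) = 85.11
Friis cascade:
  F = 1.549 + (1.343 − 1)/0.6457 + (3.451 − 1)/7.244 = 2.418
NF = 10 log₁₀(2.418) = 3.83 dB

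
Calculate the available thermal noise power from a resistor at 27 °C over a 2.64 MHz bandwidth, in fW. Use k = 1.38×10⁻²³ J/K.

10.9 fW

T = 27 °C + 273.15 = 300.15 K
P_n = kTB = 1.38×10⁻²³ × 300.15 × 2.64×10⁶ = 1.09×10⁻¹⁴ W = 10.9 fW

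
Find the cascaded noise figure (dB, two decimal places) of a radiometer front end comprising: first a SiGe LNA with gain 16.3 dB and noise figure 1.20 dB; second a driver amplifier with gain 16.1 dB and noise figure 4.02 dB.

1.32 dB

Convert to linear (a loss of L dB is a gain of −L dB): F_i = 10^(NF_i/10), G_i = 10^(G_i,dB/10)
  Stage 1: F_1 = 10^(1.20/10) = 1.318, G_1 = 10^(16.3/10) = 42.66
  Stage 2: F_2 = 10^(4.02/10) = 2.523, G_2 = 10^(16.1/10) = 40.74
Friis cascade:
  F = 1.318 + (2.523 − 1)/42.66 = 1.354
NF = 10 log₁₀(1.354) = 1.32 dB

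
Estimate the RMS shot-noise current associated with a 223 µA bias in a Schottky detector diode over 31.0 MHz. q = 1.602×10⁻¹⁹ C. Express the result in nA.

47.1 nA

I_n = √(2qI·B)
2qI·B = 2 × 1.602×10⁻¹⁹ × 2.23×10⁻⁴ × 3.10×10⁷ = 2.21×10⁻¹⁵ A²
I_n = √(2.21×10⁻¹⁵) = 4.71×10⁻⁸ A = 47.1 nA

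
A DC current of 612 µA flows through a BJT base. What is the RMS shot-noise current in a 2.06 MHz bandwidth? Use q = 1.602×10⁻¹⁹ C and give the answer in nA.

I_n = √(2qI·B)
2qI·B = 2 × 1.602×10⁻¹⁹ × 6.12×10⁻⁴ × 2.06×10⁶ = 4.04×10⁻¹⁶ A²
I_n = √(4.04×10⁻¹⁶) = 2.01×10⁻⁸ A = 20.1 nA

20.1 nA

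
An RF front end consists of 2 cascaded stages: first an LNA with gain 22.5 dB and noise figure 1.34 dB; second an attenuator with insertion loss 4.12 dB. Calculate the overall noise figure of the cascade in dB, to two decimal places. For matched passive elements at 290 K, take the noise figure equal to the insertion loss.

Convert to linear (a loss of L dB is a gain of −L dB): F_i = 10^(NF_i/10), G_i = 10^(G_i,dB/10)
  Stage 1: F_1 = 10^(1.34/10) = 1.361, G_1 = 10^(22.5/10) = 177.8
  Stage 2: F_2 = 10^(4.12/10) = 2.582, G_2 = 10^(−4.12/10) = 0.3873
Friis cascade:
  F = 1.361 + (2.582 − 1)/177.8 = 1.370
NF = 10 log₁₀(1.370) = 1.37 dB

1.37 dB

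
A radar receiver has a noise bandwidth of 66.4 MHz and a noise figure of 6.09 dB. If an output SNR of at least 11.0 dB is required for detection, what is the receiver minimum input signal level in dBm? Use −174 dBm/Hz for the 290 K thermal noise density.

Sensitivity = −174 + 10 log₁₀(B) + NF + SNR_min
= −174 + 78.22 + 6.09 + 11.0
= −78.69 dBm → −78.7 dBm

−78.7 dBm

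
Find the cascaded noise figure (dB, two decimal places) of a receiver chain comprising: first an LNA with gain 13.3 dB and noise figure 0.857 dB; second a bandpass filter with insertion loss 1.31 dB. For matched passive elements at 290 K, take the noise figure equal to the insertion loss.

0.92 dB

Convert to linear (a loss of L dB is a gain of −L dB): F_i = 10^(NF_i/10), G_i = 10^(G_i,dB/10)
  Stage 1: F_1 = 10^(0.857/10) = 1.218, G_1 = 10^(13.3/10) = 21.38
  Stage 2: F_2 = 10^(1.31/10) = 1.352, G_2 = 10^(−1.31/10) = 0.7396
Friis cascade:
  F = 1.218 + (1.352 − 1)/21.38 = 1.235
NF = 10 log₁₀(1.235) = 0.92 dB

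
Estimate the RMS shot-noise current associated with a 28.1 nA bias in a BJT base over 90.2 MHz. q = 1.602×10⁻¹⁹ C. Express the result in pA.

I_n = √(2qI·B)
2qI·B = 2 × 1.602×10⁻¹⁹ × 2.81×10⁻⁸ × 9.02×10⁷ = 8.12×10⁻¹⁹ A²
I_n = √(8.12×10⁻¹⁹) = 9.01×10⁻¹⁰ A = 901 pA

901 pA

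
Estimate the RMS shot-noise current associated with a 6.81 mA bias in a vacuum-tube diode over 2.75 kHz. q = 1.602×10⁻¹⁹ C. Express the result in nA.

2.45 nA

I_n = √(2qI·B)
2qI·B = 2 × 1.602×10⁻¹⁹ × 6.81×10⁻³ × 2.75×10³ = 6.00×10⁻¹⁸ A²
I_n = √(6.00×10⁻¹⁸) = 2.45×10⁻⁹ A = 2.45 nA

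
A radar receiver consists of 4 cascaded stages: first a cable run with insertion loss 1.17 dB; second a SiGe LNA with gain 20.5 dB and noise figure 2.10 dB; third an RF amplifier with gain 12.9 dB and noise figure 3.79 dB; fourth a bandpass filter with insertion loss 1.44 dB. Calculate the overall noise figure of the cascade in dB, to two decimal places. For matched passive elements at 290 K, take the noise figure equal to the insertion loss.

3.30 dB

Convert to linear (a loss of L dB is a gain of −L dB): F_i = 10^(NF_i/10), G_i = 10^(G_i,dB/10)
  Stage 1: F_1 = 10^(1.17/10) = 1.309, G_1 = 10^(−1.17/10) = 0.7638
  Stage 2: F_2 = 10^(2.10/10) = 1.622, G_2 = 10^(20.5/10) = 112.2
  Stage 3: F_3 = 10^(3.79/10) = 2.393, G_3 = 10^(12.9/10) = 19.50
  Stage 4: F_4 = 10^(1.44/10) = 1.393, G_4 = 10^(−1.44/10) = 0.7178
Friis cascade:
  F = 1.309 + (1.622 − 1)/0.7638 + (2.393 − 1)/85.70 + (1.393 − 1)/1671 = 2.140
NF = 10 log₁₀(2.140) = 3.30 dB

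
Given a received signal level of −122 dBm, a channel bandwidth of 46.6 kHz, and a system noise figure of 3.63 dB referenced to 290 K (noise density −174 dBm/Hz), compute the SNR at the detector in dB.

Noise floor: N = −174 + 10 log₁₀(B) + NF
10 log₁₀(4.66×10⁴) = 46.68 dB
N = −174 + 46.68 + 3.63 = −123.69 dBm
SNR = P_sig − N = −122 − (−123.69) = 1.69 dB → 1.7 dB

1.7 dB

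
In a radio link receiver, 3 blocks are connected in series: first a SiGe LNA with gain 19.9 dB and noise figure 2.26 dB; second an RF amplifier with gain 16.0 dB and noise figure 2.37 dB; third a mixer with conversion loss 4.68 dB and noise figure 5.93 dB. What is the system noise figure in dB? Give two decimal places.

Convert to linear (a loss of L dB is a gain of −L dB): F_i = 10^(NF_i/10), G_i = 10^(G_i,dB/10)
  Stage 1: F_1 = 10^(2.26/10) = 1.683, G_1 = 10^(19.9/10) = 97.72
  Stage 2: F_2 = 10^(2.37/10) = 1.726, G_2 = 10^(16.0/10) = 39.81
  Stage 3: F_3 = 10^(5.93/10) = 3.917, G_3 = 10^(−4.68/10) = 0.3404
Friis cascade:
  F = 1.683 + (1.726 − 1)/97.72 + (3.917 − 1)/3890 = 1.691
NF = 10 log₁₀(1.691) = 2.28 dB

2.28 dB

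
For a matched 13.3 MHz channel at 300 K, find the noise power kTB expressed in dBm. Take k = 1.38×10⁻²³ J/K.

−102.6 dBm

P_n = kTB = 1.38×10⁻²³ × 300 × 1.33×10⁷ = 5.51×10⁻¹⁴ W
In dBm: 10 log₁₀(5.51×10⁻¹⁴ / 10⁻³) = −102.6 dBm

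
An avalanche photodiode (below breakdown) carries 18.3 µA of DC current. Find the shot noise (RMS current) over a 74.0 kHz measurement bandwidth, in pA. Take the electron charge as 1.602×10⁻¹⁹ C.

659 pA

I_n = √(2qI·B)
2qI·B = 2 × 1.602×10⁻¹⁹ × 1.83×10⁻⁵ × 7.40×10⁴ = 4.34×10⁻¹⁹ A²
I_n = √(4.34×10⁻¹⁹) = 6.59×10⁻¹⁰ A = 659 pA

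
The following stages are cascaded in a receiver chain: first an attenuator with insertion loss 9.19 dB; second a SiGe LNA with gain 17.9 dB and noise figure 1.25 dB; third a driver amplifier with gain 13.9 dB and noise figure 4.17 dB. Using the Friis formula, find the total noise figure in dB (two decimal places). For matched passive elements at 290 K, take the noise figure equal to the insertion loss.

10.52 dB

Convert to linear (a loss of L dB is a gain of −L dB): F_i = 10^(NF_i/10), G_i = 10^(G_i,dB/10)
  Stage 1: F_1 = 10^(9.19/10) = 8.299, G_1 = 10^(−9.19/10) = 0.1205
  Stage 2: F_2 = 10^(1.25/10) = 1.334, G_2 = 10^(17.9/10) = 61.66
  Stage 3: F_3 = 10^(4.17/10) = 2.612, G_3 = 10^(13.9/10) = 24.55
Friis cascade:
  F = 8.299 + (1.334 − 1)/0.1205 + (2.612 − 1)/7.430 = 11.28
NF = 10 log₁₀(11.28) = 10.52 dB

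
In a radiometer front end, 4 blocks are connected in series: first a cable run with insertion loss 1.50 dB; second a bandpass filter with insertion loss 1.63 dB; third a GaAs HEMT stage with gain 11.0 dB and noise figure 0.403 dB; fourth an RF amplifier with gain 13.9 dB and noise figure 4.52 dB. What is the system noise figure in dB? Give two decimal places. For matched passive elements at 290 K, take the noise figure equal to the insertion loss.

4.07 dB

Convert to linear (a loss of L dB is a gain of −L dB): F_i = 10^(NF_i/10), G_i = 10^(G_i,dB/10)
  Stage 1: F_1 = 10^(1.50/10) = 1.413, G_1 = 10^(−1.50/10) = 0.7079
  Stage 2: F_2 = 10^(1.63/10) = 1.455, G_2 = 10^(−1.63/10) = 0.6871
  Stage 3: F_3 = 10^(0.403/10) = 1.097, G_3 = 10^(11.0/10) = 12.59
  Stage 4: F_4 = 10^(4.52/10) = 2.831, G_4 = 10^(13.9/10) = 24.55
Friis cascade:
  F = 1.413 + (1.455 − 1)/0.7079 + (1.097 − 1)/0.4864 + (2.831 − 1)/6.124 = 2.555
NF = 10 log₁₀(2.555) = 4.07 dB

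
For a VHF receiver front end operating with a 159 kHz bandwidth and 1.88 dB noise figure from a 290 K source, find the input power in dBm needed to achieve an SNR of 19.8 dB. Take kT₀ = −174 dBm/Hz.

−100.3 dBm

Sensitivity = −174 + 10 log₁₀(B) + NF + SNR_min
= −174 + 52.01 + 1.88 + 19.8
= −100.31 dBm → −100.3 dBm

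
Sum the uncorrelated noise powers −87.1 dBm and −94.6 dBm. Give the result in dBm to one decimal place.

−86.4 dBm

Convert to linear, add, convert back:
P₁ = 1.95×10⁻¹² W, P₂ = 3.47×10⁻¹³ W
P_tot = 2.30×10⁻¹² W → 10 log₁₀(P_tot / 10⁻³) = −86.4 dBm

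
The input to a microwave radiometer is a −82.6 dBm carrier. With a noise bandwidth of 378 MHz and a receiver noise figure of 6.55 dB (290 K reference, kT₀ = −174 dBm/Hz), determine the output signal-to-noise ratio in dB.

Noise floor: N = −174 + 10 log₁₀(B) + NF
10 log₁₀(3.78×10⁸) = 85.77 dB
N = −174 + 85.77 + 6.55 = −81.68 dBm
SNR = P_sig − N = −82.6 − (−81.68) = −0.92 dB → −0.9 dB

−0.9 dB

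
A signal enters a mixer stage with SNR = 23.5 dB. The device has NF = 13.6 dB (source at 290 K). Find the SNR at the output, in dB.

By definition F = SNR_in/SNR_out, so in dB: SNR_out = SNR_in − NF
SNR_out = 23.5 − 13.6 = 9.9 dB

9.9 dB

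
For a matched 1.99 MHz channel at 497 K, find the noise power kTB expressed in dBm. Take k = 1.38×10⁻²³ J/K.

−108.6 dBm

P_n = kTB = 1.38×10⁻²³ × 497 × 1.99×10⁶ = 1.36×10⁻¹⁴ W
In dBm: 10 log₁₀(1.36×10⁻¹⁴ / 10⁻³) = −108.6 dBm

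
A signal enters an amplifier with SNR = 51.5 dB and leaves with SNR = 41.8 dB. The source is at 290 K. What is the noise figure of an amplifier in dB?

NF (dB) = SNR_in(dB) − SNR_out(dB) when the source is at T₀
NF = 51.5 − 41.8 = 9.7 dB

9.7 dB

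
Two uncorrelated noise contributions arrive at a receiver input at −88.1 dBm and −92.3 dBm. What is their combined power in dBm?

−86.7 dBm

Convert to linear, add, convert back:
P₁ = 1.55×10⁻¹² W, P₂ = 5.89×10⁻¹³ W
P_tot = 2.14×10⁻¹² W → 10 log₁₀(P_tot / 10⁻³) = −86.7 dBm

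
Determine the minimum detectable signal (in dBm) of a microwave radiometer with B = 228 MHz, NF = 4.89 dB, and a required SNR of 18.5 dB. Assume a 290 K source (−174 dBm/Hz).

−67.0 dBm

Sensitivity = −174 + 10 log₁₀(B) + NF + SNR_min
= −174 + 83.58 + 4.89 + 18.5
= −67.03 dBm → −67.0 dBm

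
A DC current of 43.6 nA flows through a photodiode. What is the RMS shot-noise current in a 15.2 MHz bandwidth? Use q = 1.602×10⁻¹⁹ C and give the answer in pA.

I_n = √(2qI·B)
2qI·B = 2 × 1.602×10⁻¹⁹ × 4.36×10⁻⁸ × 1.52×10⁷ = 2.12×10⁻¹⁹ A²
I_n = √(2.12×10⁻¹⁹) = 4.61×10⁻¹⁰ A = 461 pA

461 pA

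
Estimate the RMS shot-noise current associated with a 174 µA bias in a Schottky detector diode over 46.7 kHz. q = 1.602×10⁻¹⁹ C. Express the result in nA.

I_n = √(2qI·B)
2qI·B = 2 × 1.602×10⁻¹⁹ × 1.74×10⁻⁴ × 4.67×10⁴ = 2.60×10⁻¹⁸ A²
I_n = √(2.60×10⁻¹⁸) = 1.61×10⁻⁹ A = 1.61 nA

1.61 nA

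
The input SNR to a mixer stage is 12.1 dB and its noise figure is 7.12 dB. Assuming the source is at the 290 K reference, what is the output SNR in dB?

4.98 dB

By definition F = SNR_in/SNR_out, so in dB: SNR_out = SNR_in − NF
SNR_out = 12.1 − 7.12 = 4.98 dB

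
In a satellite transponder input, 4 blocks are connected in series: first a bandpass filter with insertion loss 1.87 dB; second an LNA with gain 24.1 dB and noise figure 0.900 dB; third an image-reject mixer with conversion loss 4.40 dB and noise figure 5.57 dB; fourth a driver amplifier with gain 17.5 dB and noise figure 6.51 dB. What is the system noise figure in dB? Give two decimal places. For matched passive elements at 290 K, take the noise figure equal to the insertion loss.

2.93 dB

Convert to linear (a loss of L dB is a gain of −L dB): F_i = 10^(NF_i/10), G_i = 10^(G_i,dB/10)
  Stage 1: F_1 = 10^(1.87/10) = 1.538, G_1 = 10^(−1.87/10) = 0.6501
  Stage 2: F_2 = 10^(0.900/10) = 1.230, G_2 = 10^(24.1/10) = 257.0
  Stage 3: F_3 = 10^(5.57/10) = 3.606, G_3 = 10^(−4.40/10) = 0.3631
  Stage 4: F_4 = 10^(6.51/10) = 4.477, G_4 = 10^(17.5/10) = 56.23
Friis cascade:
  F = 1.538 + (1.230 − 1)/0.6501 + (3.606 − 1)/167.1 + (4.477 − 1)/60.67 = 1.965
NF = 10 log₁₀(1.965) = 2.93 dB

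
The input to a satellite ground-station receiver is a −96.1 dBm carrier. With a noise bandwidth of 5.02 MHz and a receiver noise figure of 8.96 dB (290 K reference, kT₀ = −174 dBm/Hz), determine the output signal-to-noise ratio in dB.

1.9 dB

Noise floor: N = −174 + 10 log₁₀(B) + NF
10 log₁₀(5.02×10⁶) = 67.01 dB
N = −174 + 67.01 + 8.96 = −98.03 dBm
SNR = P_sig − N = −96.1 − (−98.03) = 1.93 dB → 1.9 dB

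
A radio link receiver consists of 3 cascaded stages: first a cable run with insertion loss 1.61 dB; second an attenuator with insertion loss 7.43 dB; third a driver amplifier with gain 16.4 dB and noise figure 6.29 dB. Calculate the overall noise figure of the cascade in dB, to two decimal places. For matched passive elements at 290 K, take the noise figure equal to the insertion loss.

15.33 dB

Convert to linear (a loss of L dB is a gain of −L dB): F_i = 10^(NF_i/10), G_i = 10^(G_i,dB/10)
  Stage 1: F_1 = 10^(1.61/10) = 1.449, G_1 = 10^(−1.61/10) = 0.6902
  Stage 2: F_2 = 10^(7.43/10) = 5.534, G_2 = 10^(−7.43/10) = 0.1807
  Stage 3: F_3 = 10^(6.29/10) = 4.256, G_3 = 10^(16.4/10) = 43.65
Friis cascade:
  F = 1.449 + (5.534 − 1)/0.6902 + (4.256 − 1)/0.1247 = 34.12
NF = 10 log₁₀(34.12) = 15.33 dB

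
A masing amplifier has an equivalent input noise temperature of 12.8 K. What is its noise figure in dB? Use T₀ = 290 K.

F = 1 + T_e/T₀ = 1 + 12.8/290 = 1.04414
NF = 10 log₁₀(1.04414) = 0.188 dB

0.188 dB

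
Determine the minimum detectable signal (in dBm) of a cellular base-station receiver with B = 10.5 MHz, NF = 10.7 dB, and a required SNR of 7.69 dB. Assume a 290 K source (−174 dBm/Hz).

−85.4 dBm

Sensitivity = −174 + 10 log₁₀(B) + NF + SNR_min
= −174 + 70.21 + 10.7 + 7.69
= −85.40 dBm → −85.4 dBm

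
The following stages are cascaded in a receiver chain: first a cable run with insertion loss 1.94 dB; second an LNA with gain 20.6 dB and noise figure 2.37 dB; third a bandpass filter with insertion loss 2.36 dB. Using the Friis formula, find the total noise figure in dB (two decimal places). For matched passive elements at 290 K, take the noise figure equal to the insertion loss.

4.33 dB

Convert to linear (a loss of L dB is a gain of −L dB): F_i = 10^(NF_i/10), G_i = 10^(G_i,dB/10)
  Stage 1: F_1 = 10^(1.94/10) = 1.563, G_1 = 10^(−1.94/10) = 0.6397
  Stage 2: F_2 = 10^(2.37/10) = 1.726, G_2 = 10^(20.6/10) = 114.8
  Stage 3: F_3 = 10^(2.36/10) = 1.722, G_3 = 10^(−2.36/10) = 0.5808
Friis cascade:
  F = 1.563 + (1.726 − 1)/0.6397 + (1.722 − 1)/73.45 = 2.708
NF = 10 log₁₀(2.708) = 4.33 dB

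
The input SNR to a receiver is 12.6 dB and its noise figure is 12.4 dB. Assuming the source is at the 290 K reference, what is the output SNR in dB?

0.2 dB

By definition F = SNR_in/SNR_out, so in dB: SNR_out = SNR_in − NF
SNR_out = 12.6 − 12.4 = 0.2 dB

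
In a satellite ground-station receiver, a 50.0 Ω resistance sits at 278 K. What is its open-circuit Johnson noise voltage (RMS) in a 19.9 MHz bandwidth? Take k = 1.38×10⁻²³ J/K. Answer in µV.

3.91 µV

V_n = √(4kTRB)
4kTRB = 4 × 1.38×10⁻²³ × 278 × 5.00×10¹ × 1.99×10⁷ = 1.53×10⁻¹¹ V²
V_n = √(1.53×10⁻¹¹) = 3.91×10⁻⁶ V = 3.91 µV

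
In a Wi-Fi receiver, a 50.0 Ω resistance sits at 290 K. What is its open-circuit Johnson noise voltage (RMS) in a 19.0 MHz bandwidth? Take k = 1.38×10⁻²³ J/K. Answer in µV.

V_n = √(4kTRB)
4kTRB = 4 × 1.38×10⁻²³ × 290 × 5.00×10¹ × 1.90×10⁷ = 1.52×10⁻¹¹ V²
V_n = √(1.52×10⁻¹¹) = 3.90×10⁻⁶ V = 3.90 µV

3.90 µV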